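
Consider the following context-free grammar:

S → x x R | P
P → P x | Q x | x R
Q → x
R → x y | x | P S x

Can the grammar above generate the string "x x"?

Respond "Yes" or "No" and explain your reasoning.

Yes - a valid derivation exists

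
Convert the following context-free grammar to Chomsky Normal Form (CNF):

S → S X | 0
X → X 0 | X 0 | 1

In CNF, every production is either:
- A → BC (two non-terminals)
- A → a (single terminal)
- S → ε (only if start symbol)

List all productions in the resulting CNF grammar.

S → 0; T0 → 0; X → 1; S → S X; X → X T0; X → X T0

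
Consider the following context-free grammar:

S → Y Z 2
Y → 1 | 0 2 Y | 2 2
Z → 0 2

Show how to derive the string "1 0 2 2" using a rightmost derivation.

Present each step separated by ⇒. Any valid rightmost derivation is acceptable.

S ⇒ Y Z 2 ⇒ Y 0 2 2 ⇒ 1 0 2 2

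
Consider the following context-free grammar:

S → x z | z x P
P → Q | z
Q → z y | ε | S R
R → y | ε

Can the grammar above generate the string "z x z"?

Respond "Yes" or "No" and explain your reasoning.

Yes - a valid derivation exists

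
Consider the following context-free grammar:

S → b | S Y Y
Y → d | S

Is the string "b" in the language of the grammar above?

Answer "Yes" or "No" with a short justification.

Yes - a valid derivation exists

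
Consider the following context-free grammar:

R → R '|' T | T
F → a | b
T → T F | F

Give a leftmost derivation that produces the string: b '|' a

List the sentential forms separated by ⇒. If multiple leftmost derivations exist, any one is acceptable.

R ⇒ R '|' T ⇒ T '|' T ⇒ F '|' T ⇒ b '|' T ⇒ b '|' F ⇒ b '|' a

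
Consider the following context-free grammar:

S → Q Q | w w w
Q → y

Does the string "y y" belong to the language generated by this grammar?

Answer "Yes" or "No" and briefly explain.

Yes - a valid derivation exists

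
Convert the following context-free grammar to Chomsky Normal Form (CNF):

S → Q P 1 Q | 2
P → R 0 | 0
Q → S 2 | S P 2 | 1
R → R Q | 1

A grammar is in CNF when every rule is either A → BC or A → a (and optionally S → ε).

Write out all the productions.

T1 → 1; S → 2; T0 → 0; P → 0; T2 → 2; Q → 1; R → 1; S → Q X0; X0 → P X1; X1 → T1 Q; P → R T0; Q → S T2; Q → S X2; X2 → P T2; R → R Q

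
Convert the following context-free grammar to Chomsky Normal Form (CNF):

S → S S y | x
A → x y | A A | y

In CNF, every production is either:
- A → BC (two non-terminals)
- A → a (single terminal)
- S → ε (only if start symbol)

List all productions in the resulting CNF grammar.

TY → y; S → x; TX → x; A → y; S → S X0; X0 → S TY; A → TX TY; A → A A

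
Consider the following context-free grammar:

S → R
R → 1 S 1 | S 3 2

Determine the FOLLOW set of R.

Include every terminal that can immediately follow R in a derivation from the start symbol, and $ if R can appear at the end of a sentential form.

We compute FOLLOW(R) using the standard algorithm.
FOLLOW(S) starts with {$}.
FIRST(R) = {1}
FIRST(S) = {1}
FOLLOW(R) = {$, 1, 3}
FOLLOW(S) = {$, 1, 3}
Therefore, FOLLOW(R) = {$, 1, 3}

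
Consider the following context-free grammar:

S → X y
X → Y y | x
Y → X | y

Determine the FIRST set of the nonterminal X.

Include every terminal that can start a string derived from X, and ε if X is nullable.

We compute FIRST(X) using the standard algorithm.
FIRST(S) = {x, y}
FIRST(X) = {x, y}
FIRST(Y) = {x, y}
Therefore, FIRST(X) = {x, y}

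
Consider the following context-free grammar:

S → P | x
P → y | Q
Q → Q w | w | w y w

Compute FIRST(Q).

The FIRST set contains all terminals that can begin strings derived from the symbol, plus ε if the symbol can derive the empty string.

We compute FIRST(Q) using the standard algorithm.
FIRST(P) = {w, y}
FIRST(Q) = {w}
FIRST(S) = {w, x, y}
Therefore, FIRST(Q) = {w}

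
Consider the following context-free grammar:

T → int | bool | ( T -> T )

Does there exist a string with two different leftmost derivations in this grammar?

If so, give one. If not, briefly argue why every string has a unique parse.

No - every string in the language has a unique leftmost derivation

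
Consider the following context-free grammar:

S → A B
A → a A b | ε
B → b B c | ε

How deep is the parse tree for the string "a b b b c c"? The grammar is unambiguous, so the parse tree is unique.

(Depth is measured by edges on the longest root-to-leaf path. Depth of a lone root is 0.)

4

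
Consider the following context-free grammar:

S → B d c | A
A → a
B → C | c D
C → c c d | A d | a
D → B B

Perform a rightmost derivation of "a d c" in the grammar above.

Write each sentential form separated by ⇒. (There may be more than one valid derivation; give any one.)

S ⇒ B d c ⇒ C d c ⇒ a d c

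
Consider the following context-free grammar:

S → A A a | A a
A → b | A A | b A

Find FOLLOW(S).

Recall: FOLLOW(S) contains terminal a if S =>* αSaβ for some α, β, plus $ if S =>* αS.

We compute FOLLOW(S) using the standard algorithm.
FOLLOW(S) starts with {$}.
FIRST(A) = {b}
FIRST(S) = {b}
FOLLOW(A) = {a, b}
FOLLOW(S) = {$}
Therefore, FOLLOW(S) = {$}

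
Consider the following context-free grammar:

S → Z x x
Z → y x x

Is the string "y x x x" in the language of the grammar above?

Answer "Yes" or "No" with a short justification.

No - no valid derivation exists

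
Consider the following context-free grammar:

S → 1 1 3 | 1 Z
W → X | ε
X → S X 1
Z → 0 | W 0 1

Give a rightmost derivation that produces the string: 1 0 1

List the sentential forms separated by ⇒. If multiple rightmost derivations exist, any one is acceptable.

S ⇒ 1 Z ⇒ 1 W 0 1 ⇒ 1 0 1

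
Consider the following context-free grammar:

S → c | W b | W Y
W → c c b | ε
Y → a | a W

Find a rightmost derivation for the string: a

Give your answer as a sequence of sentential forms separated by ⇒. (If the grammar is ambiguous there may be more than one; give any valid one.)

S ⇒ W Y ⇒ W a ⇒ a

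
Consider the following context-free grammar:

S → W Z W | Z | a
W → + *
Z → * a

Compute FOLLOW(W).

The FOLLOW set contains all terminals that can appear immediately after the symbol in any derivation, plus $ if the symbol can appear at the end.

We compute FOLLOW(W) using the standard algorithm.
FOLLOW(S) starts with {$}.
FIRST(S) = {*, +, a}
FIRST(W) = {+}
FIRST(Z) = {*}
FOLLOW(S) = {$}
FOLLOW(W) = {$, *}
FOLLOW(Z) = {$, +}
Therefore, FOLLOW(W) = {$, *}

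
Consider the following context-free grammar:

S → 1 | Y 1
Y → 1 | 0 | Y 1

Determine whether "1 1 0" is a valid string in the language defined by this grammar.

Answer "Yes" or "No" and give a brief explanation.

No - no valid derivation exists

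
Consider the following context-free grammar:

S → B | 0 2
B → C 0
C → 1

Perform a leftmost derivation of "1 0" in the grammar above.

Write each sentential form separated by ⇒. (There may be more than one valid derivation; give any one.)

S ⇒ B ⇒ C 0 ⇒ 1 0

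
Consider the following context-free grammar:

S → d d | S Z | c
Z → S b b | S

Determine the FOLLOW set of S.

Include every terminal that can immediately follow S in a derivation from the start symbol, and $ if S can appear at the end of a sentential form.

We compute FOLLOW(S) using the standard algorithm.
FOLLOW(S) starts with {$}.
FIRST(S) = {c, d}
FIRST(Z) = {c, d}
FOLLOW(S) = {$, b, c, d}
FOLLOW(Z) = {$, b, c, d}
Therefore, FOLLOW(S) = {$, b, c, d}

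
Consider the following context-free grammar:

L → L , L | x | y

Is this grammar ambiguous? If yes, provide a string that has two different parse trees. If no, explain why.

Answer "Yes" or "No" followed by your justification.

Yes - the string 'y , x , y , x , x' has two distinct leftmost derivations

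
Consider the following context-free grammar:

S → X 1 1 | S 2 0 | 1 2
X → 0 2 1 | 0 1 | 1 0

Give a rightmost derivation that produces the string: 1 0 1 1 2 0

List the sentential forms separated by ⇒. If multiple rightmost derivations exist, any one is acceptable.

S ⇒ S 2 0 ⇒ X 1 1 2 0 ⇒ 1 0 1 1 2 0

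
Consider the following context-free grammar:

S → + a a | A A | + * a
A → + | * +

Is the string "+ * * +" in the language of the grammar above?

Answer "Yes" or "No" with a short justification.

No - no valid derivation exists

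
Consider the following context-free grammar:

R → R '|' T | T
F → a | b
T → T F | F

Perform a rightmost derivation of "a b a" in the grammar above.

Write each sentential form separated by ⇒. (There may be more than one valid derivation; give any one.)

R ⇒ T ⇒ T F ⇒ T a ⇒ T F a ⇒ T b a ⇒ F b a ⇒ a b a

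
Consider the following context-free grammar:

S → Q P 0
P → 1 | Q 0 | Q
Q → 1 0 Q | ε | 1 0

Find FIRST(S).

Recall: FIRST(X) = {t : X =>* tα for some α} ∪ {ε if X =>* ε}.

We compute FIRST(S) using the standard algorithm.
FIRST(P) = {0, 1, ε}
FIRST(Q) = {1, ε}
FIRST(S) = {0, 1}
Therefore, FIRST(S) = {0, 1}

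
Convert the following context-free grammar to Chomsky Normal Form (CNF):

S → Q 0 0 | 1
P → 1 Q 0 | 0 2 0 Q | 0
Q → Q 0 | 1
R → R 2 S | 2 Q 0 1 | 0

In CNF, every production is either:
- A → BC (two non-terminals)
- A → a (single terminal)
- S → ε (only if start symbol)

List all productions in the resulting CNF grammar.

T0 → 0; S → 1; T1 → 1; T2 → 2; P → 0; Q → 1; R → 0; S → Q X0; X0 → T0 T0; P → T1 X1; X1 → Q T0; P → T0 X2; X2 → T2 X3; X3 → T0 Q; Q → Q T0; R → R X4; X4 → T2 S; R → T2 X5; X5 → Q X6; X6 → T0 T1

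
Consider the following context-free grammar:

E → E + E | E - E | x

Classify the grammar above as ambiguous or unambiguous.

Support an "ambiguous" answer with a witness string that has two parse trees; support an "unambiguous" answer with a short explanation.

Ambiguous - the string 'x - x - x - x + x - x' has two distinct parse trees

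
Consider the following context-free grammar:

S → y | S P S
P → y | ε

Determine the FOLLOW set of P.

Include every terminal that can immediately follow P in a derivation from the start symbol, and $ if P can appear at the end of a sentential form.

We compute FOLLOW(P) using the standard algorithm.
FOLLOW(S) starts with {$}.
FIRST(P) = {y, ε}
FIRST(S) = {y}
FOLLOW(P) = {y}
FOLLOW(S) = {$, y}
Therefore, FOLLOW(P) = {y}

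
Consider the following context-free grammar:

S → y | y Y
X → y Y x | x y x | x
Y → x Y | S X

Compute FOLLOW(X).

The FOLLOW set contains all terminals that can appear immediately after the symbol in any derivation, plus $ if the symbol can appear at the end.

We compute FOLLOW(X) using the standard algorithm.
FOLLOW(S) starts with {$}.
FIRST(S) = {y}
FIRST(X) = {x, y}
FIRST(Y) = {x, y}
FOLLOW(S) = {$, x, y}
FOLLOW(X) = {$, x, y}
FOLLOW(Y) = {$, x, y}
Therefore, FOLLOW(X) = {$, x, y}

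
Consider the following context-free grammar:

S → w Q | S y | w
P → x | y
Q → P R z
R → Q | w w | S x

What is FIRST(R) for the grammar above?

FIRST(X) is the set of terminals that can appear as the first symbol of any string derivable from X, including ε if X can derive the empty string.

We compute FIRST(R) using the standard algorithm.
FIRST(P) = {x, y}
FIRST(Q) = {x, y}
FIRST(R) = {w, x, y}
FIRST(S) = {w}
Therefore, FIRST(R) = {w, x, y}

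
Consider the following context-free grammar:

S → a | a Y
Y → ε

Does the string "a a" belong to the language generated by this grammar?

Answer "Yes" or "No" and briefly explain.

No - no valid derivation exists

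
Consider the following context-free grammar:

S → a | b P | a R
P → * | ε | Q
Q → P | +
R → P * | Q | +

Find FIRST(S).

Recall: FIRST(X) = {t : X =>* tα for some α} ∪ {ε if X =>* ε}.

We compute FIRST(S) using the standard algorithm.
FIRST(P) = {*, +, ε}
FIRST(Q) = {*, +, ε}
FIRST(R) = {*, +, ε}
FIRST(S) = {a, b}
Therefore, FIRST(S) = {a, b}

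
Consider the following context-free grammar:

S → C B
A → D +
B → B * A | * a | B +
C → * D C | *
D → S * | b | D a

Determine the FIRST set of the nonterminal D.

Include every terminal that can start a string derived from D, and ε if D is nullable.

We compute FIRST(D) using the standard algorithm.
FIRST(A) = {*, b}
FIRST(B) = {*}
FIRST(C) = {*}
FIRST(D) = {*, b}
FIRST(S) = {*}
Therefore, FIRST(D) = {*, b}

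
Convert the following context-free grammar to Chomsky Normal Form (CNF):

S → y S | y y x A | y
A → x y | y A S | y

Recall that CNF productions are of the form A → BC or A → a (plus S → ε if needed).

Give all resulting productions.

TY → y; TX → x; S → y; A → y; S → TY S; S → TY X0; X0 → TY X1; X1 → TX A; A → TX TY; A → TY X2; X2 → A S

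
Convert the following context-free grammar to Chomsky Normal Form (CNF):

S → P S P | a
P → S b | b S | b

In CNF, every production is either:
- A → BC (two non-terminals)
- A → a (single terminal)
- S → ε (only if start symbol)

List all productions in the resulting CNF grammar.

S → a; TB → b; P → b; S → P X0; X0 → S P; P → S TB; P → TB S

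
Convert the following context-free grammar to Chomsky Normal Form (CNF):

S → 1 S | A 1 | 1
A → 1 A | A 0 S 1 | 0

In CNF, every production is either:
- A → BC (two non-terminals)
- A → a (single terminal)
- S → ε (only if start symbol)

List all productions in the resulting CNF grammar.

T1 → 1; S → 1; T0 → 0; A → 0; S → T1 S; S → A T1; A → T1 A; A → A X0; X0 → T0 X1; X1 → S T1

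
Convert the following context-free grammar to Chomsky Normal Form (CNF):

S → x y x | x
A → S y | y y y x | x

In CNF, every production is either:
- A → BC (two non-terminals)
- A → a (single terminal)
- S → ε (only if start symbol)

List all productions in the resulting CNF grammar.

TX → x; TY → y; S → x; A → x; S → TX X0; X0 → TY TX; A → S TY; A → TY X1; X1 → TY X2; X2 → TY TX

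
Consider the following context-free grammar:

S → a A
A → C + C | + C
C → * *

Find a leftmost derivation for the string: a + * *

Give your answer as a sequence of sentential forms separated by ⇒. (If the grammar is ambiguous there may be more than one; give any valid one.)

S ⇒ a A ⇒ a + C ⇒ a + * *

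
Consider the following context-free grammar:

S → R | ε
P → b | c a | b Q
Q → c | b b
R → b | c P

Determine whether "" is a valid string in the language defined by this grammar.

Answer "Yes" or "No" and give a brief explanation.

Yes - a valid derivation exists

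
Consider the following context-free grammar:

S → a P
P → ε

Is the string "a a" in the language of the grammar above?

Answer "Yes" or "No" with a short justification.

No - no valid derivation exists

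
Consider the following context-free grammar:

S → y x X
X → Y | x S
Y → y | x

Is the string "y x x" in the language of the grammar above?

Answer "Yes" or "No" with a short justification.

Yes - a valid derivation exists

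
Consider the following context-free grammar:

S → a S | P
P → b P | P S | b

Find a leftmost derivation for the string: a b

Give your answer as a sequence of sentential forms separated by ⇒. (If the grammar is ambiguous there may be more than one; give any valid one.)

S ⇒ a S ⇒ a P ⇒ a b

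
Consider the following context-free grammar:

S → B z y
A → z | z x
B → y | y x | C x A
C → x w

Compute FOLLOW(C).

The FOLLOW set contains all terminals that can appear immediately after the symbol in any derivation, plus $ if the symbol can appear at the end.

We compute FOLLOW(C) using the standard algorithm.
FOLLOW(S) starts with {$}.
FIRST(A) = {z}
FIRST(B) = {x, y}
FIRST(C) = {x}
FIRST(S) = {x, y}
FOLLOW(A) = {z}
FOLLOW(B) = {z}
FOLLOW(C) = {x}
FOLLOW(S) = {$}
Therefore, FOLLOW(C) = {x}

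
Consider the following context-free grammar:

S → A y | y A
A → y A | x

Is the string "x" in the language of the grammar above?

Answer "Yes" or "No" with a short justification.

No - no valid derivation exists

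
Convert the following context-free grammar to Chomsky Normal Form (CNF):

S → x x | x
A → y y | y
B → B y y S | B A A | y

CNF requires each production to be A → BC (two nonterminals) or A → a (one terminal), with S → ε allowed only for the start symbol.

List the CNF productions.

TX → x; S → x; TY → y; A → y; B → y; S → TX TX; A → TY TY; B → B X0; X0 → TY X1; X1 → TY S; B → B X2; X2 → A A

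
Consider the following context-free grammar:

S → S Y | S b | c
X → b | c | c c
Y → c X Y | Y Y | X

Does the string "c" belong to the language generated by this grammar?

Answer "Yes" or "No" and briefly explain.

Yes - a valid derivation exists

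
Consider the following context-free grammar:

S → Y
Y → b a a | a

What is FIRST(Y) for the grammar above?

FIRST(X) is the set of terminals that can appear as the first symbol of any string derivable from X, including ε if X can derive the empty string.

We compute FIRST(Y) using the standard algorithm.
FIRST(S) = {a, b}
FIRST(Y) = {a, b}
Therefore, FIRST(Y) = {a, b}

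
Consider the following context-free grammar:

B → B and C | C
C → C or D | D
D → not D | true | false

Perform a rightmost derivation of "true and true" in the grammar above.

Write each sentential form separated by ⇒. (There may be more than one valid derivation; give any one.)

B ⇒ B and C ⇒ B and D ⇒ B and true ⇒ C and true ⇒ D and true ⇒ true and true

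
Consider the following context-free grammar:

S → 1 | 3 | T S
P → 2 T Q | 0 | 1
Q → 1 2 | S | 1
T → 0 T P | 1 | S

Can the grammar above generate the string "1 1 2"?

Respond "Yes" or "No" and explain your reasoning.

No - no valid derivation exists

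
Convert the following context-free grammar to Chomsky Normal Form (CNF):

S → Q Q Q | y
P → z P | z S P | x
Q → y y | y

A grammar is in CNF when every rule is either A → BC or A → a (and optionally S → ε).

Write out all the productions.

S → y; TZ → z; P → x; TY → y; Q → y; S → Q X0; X0 → Q Q; P → TZ P; P → TZ X1; X1 → S P; Q → TY TY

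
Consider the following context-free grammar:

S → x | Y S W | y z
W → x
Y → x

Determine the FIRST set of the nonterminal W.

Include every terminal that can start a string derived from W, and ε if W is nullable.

We compute FIRST(W) using the standard algorithm.
FIRST(S) = {x, y}
FIRST(W) = {x}
FIRST(Y) = {x}
Therefore, FIRST(W) = {x}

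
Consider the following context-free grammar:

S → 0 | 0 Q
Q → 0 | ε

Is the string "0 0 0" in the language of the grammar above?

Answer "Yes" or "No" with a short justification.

No - no valid derivation exists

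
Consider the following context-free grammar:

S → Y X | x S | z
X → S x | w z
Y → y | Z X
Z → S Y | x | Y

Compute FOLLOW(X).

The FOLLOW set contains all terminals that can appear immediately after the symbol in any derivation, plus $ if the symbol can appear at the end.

We compute FOLLOW(X) using the standard algorithm.
FOLLOW(S) starts with {$}.
FIRST(S) = {x, y, z}
FIRST(X) = {w, x, y, z}
FIRST(Y) = {x, y, z}
FIRST(Z) = {x, y, z}
FOLLOW(S) = {$, x, y, z}
FOLLOW(X) = {$, w, x, y, z}
FOLLOW(Y) = {w, x, y, z}
FOLLOW(Z) = {w, x, y, z}
Therefore, FOLLOW(X) = {$, w, x, y, z}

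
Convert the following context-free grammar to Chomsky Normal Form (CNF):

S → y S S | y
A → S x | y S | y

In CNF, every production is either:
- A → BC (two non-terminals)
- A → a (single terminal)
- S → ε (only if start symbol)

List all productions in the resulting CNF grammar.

TY → y; S → y; TX → x; A → y; S → TY X0; X0 → S S; A → S TX; A → TY S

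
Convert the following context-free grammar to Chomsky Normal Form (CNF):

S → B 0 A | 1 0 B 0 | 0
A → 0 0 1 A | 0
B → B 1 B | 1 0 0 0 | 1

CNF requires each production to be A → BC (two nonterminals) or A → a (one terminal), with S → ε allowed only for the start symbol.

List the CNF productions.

T0 → 0; T1 → 1; S → 0; A → 0; B → 1; S → B X0; X0 → T0 A; S → T1 X1; X1 → T0 X2; X2 → B T0; A → T0 X3; X3 → T0 X4; X4 → T1 A; B → B X5; X5 → T1 B; B → T1 X6; X6 → T0 X7; X7 → T0 T0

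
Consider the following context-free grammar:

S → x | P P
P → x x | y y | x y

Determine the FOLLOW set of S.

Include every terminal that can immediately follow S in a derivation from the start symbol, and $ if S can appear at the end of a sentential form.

We compute FOLLOW(S) using the standard algorithm.
FOLLOW(S) starts with {$}.
FIRST(P) = {x, y}
FIRST(S) = {x, y}
FOLLOW(P) = {$, x, y}
FOLLOW(S) = {$}
Therefore, FOLLOW(S) = {$}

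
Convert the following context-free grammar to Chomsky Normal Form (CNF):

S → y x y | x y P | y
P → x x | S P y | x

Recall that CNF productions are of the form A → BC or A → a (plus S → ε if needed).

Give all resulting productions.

TY → y; TX → x; S → y; P → x; S → TY X0; X0 → TX TY; S → TX X1; X1 → TY P; P → TX TX; P → S X2; X2 → P TY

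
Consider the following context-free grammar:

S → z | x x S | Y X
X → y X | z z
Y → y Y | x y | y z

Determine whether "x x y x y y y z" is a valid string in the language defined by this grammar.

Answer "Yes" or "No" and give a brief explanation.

No - no valid derivation exists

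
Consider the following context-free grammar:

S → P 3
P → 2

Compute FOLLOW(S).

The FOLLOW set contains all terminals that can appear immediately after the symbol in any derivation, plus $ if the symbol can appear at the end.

We compute FOLLOW(S) using the standard algorithm.
FOLLOW(S) starts with {$}.
FIRST(P) = {2}
FIRST(S) = {2}
FOLLOW(P) = {3}
FOLLOW(S) = {$}
Therefore, FOLLOW(S) = {$}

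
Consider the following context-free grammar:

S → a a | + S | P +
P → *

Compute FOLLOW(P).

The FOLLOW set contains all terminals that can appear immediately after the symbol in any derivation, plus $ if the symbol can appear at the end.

We compute FOLLOW(P) using the standard algorithm.
FOLLOW(S) starts with {$}.
FIRST(P) = {*}
FIRST(S) = {*, +, a}
FOLLOW(P) = {+}
FOLLOW(S) = {$}
Therefore, FOLLOW(P) = {+}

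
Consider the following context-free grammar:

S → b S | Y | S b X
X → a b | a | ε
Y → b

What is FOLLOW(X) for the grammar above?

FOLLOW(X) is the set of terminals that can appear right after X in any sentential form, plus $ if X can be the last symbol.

We compute FOLLOW(X) using the standard algorithm.
FOLLOW(S) starts with {$}.
FIRST(S) = {b}
FIRST(X) = {a, ε}
FIRST(Y) = {b}
FOLLOW(S) = {$, b}
FOLLOW(X) = {$, b}
FOLLOW(Y) = {$, b}
Therefore, FOLLOW(X) = {$, b}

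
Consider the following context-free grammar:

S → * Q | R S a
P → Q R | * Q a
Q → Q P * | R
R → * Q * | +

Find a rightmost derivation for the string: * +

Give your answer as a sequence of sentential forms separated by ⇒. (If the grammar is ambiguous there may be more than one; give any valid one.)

S ⇒ * Q ⇒ * R ⇒ * +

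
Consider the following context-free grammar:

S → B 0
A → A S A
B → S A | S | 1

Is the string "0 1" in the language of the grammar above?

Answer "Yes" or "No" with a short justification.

No - no valid derivation exists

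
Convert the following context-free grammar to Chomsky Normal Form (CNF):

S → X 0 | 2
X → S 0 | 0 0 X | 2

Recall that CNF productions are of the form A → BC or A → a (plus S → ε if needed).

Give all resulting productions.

T0 → 0; S → 2; X → 2; S → X T0; X → S T0; X → T0 X0; X0 → T0 X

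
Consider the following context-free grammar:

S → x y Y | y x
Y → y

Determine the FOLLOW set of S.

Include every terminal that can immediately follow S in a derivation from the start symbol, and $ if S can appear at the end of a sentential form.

We compute FOLLOW(S) using the standard algorithm.
FOLLOW(S) starts with {$}.
FIRST(S) = {x, y}
FIRST(Y) = {y}
FOLLOW(S) = {$}
FOLLOW(Y) = {$}
Therefore, FOLLOW(S) = {$}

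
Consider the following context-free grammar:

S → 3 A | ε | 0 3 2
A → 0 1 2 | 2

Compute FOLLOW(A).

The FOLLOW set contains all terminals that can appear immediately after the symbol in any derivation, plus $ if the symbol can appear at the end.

We compute FOLLOW(A) using the standard algorithm.
FOLLOW(S) starts with {$}.
FIRST(A) = {0, 2}
FIRST(S) = {0, 3, ε}
FOLLOW(A) = {$}
FOLLOW(S) = {$}
Therefore, FOLLOW(A) = {$}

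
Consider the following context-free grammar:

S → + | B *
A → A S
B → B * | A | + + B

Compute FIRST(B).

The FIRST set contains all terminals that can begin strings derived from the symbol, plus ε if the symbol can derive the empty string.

We compute FIRST(B) using the standard algorithm.
FIRST(A) = {}
FIRST(B) = {+}
FIRST(S) = {+}
Therefore, FIRST(B) = {+}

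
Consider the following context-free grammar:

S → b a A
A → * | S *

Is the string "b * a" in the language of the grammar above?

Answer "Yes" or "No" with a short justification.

No - no valid derivation exists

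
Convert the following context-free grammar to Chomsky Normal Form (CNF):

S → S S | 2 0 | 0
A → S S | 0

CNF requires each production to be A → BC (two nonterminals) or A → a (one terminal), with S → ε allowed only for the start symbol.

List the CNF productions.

T2 → 2; T0 → 0; S → 0; A → 0; S → S S; S → T2 T0; A → S S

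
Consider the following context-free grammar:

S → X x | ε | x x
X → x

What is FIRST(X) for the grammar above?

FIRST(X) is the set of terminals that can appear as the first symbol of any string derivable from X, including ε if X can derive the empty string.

We compute FIRST(X) using the standard algorithm.
FIRST(S) = {x, ε}
FIRST(X) = {x}
Therefore, FIRST(X) = {x}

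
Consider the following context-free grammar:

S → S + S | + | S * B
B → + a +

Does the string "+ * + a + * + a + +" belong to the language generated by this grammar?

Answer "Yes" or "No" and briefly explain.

No - no valid derivation exists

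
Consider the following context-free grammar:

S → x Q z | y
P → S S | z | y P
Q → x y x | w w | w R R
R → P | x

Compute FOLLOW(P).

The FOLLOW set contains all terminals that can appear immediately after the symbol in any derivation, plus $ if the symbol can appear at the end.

We compute FOLLOW(P) using the standard algorithm.
FOLLOW(S) starts with {$}.
FIRST(P) = {x, y, z}
FIRST(Q) = {w, x}
FIRST(R) = {x, y, z}
FIRST(S) = {x, y}
FOLLOW(P) = {x, y, z}
FOLLOW(Q) = {z}
FOLLOW(R) = {x, y, z}
FOLLOW(S) = {$, x, y, z}
Therefore, FOLLOW(P) = {x, y, z}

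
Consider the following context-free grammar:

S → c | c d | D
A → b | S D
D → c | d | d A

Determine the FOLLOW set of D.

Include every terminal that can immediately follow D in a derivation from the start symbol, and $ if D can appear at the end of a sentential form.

We compute FOLLOW(D) using the standard algorithm.
FOLLOW(S) starts with {$}.
FIRST(A) = {b, c, d}
FIRST(D) = {c, d}
FIRST(S) = {c, d}
FOLLOW(A) = {$, c, d}
FOLLOW(D) = {$, c, d}
FOLLOW(S) = {$, c, d}
Therefore, FOLLOW(D) = {$, c, d}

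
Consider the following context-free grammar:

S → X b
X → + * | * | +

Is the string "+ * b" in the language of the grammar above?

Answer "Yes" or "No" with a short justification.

Yes - a valid derivation exists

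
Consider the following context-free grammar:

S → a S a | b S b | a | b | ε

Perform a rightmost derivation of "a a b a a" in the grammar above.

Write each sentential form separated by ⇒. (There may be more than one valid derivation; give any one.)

S ⇒ a S a ⇒ a a S a a ⇒ a a b a a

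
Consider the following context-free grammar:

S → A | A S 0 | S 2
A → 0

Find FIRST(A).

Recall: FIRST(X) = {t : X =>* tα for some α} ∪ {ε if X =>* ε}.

We compute FIRST(A) using the standard algorithm.
FIRST(A) = {0}
FIRST(S) = {0}
Therefore, FIRST(A) = {0}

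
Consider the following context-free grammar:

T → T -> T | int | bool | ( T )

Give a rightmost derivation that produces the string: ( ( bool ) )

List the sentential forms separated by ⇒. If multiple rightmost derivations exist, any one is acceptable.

T ⇒ ( T ) ⇒ ( ( T ) ) ⇒ ( ( bool ) )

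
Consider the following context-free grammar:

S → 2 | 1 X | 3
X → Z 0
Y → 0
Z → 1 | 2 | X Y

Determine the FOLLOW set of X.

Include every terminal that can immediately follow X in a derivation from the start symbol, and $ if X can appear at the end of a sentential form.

We compute FOLLOW(X) using the standard algorithm.
FOLLOW(S) starts with {$}.
FIRST(S) = {1, 2, 3}
FIRST(X) = {1, 2}
FIRST(Y) = {0}
FIRST(Z) = {1, 2}
FOLLOW(S) = {$}
FOLLOW(X) = {$, 0}
FOLLOW(Y) = {0}
FOLLOW(Z) = {0}
Therefore, FOLLOW(X) = {$, 0}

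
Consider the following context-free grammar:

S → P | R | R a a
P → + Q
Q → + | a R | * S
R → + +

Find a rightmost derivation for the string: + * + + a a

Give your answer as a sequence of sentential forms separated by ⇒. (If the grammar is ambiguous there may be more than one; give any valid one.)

S ⇒ P ⇒ + Q ⇒ + * S ⇒ + * R a a ⇒ + * + + a a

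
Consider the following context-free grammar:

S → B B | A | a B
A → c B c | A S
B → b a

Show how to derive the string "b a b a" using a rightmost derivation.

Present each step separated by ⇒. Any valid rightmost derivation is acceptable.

S ⇒ B B ⇒ B b a ⇒ b a b a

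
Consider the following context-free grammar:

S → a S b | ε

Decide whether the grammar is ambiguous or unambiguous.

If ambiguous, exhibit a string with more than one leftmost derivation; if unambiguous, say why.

Unambiguous - every string in the language has a unique leftmost derivation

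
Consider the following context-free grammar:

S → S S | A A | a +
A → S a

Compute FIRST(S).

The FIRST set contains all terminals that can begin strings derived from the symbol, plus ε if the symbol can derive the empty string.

We compute FIRST(S) using the standard algorithm.
FIRST(A) = {a}
FIRST(S) = {a}
Therefore, FIRST(S) = {a}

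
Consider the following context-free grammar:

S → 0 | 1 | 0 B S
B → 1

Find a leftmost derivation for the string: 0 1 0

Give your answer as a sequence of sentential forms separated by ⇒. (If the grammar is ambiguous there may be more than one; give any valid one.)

S ⇒ 0 B S ⇒ 0 1 S ⇒ 0 1 0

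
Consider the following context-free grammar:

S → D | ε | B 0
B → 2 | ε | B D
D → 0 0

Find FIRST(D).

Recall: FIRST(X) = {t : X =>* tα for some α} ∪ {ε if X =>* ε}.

We compute FIRST(D) using the standard algorithm.
FIRST(B) = {0, 2, ε}
FIRST(D) = {0}
FIRST(S) = {0, 2, ε}
Therefore, FIRST(D) = {0}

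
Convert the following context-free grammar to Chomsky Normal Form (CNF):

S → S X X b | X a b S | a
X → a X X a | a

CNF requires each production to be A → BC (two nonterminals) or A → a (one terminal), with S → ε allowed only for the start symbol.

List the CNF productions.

TB → b; TA → a; S → a; X → a; S → S X0; X0 → X X1; X1 → X TB; S → X X2; X2 → TA X3; X3 → TB S; X → TA X4; X4 → X X5; X5 → X TA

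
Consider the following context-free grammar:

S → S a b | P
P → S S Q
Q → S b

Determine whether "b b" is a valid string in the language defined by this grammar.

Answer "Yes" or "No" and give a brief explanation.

No - no valid derivation exists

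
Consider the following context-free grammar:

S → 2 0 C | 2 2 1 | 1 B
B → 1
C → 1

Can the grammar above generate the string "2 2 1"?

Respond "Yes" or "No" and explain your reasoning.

Yes - a valid derivation exists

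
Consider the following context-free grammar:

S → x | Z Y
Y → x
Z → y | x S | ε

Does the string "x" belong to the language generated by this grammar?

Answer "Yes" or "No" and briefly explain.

Yes - a valid derivation exists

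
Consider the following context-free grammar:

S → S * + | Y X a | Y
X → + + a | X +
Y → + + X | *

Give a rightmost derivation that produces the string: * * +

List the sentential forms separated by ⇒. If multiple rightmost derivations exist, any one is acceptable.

S ⇒ S * + ⇒ Y * + ⇒ * * +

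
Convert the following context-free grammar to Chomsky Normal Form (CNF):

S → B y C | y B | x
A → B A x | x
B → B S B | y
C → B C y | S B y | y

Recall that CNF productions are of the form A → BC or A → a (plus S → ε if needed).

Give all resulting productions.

TY → y; S → x; TX → x; A → x; B → y; C → y; S → B X0; X0 → TY C; S → TY B; A → B X1; X1 → A TX; B → B X2; X2 → S B; C → B X3; X3 → C TY; C → S X4; X4 → B TY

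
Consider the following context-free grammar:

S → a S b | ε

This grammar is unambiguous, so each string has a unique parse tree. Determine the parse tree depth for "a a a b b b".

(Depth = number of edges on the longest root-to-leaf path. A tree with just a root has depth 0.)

4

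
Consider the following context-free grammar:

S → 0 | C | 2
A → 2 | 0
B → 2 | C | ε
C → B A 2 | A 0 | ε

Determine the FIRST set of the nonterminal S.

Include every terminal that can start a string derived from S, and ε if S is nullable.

We compute FIRST(S) using the standard algorithm.
FIRST(A) = {0, 2}
FIRST(B) = {0, 2, ε}
FIRST(C) = {0, 2, ε}
FIRST(S) = {0, 2, ε}
Therefore, FIRST(S) = {0, 2, ε}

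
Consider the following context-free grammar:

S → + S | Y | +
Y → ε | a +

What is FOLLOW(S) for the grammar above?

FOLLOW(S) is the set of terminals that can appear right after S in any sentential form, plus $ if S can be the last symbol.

We compute FOLLOW(S) using the standard algorithm.
FOLLOW(S) starts with {$}.
FIRST(S) = {+, a, ε}
FIRST(Y) = {a, ε}
FOLLOW(S) = {$}
FOLLOW(Y) = {$}
Therefore, FOLLOW(S) = {$}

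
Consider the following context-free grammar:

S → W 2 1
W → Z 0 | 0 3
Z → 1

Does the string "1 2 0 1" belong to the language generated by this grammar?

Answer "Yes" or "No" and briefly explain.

No - no valid derivation exists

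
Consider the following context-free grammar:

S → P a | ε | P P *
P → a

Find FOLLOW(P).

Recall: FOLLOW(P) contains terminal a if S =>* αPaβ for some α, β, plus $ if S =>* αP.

We compute FOLLOW(P) using the standard algorithm.
FOLLOW(S) starts with {$}.
FIRST(P) = {a}
FIRST(S) = {a, ε}
FOLLOW(P) = {*, a}
FOLLOW(S) = {$}
Therefore, FOLLOW(P) = {*, a}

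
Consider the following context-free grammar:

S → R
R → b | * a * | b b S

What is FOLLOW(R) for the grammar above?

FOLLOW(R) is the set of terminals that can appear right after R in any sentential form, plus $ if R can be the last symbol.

We compute FOLLOW(R) using the standard algorithm.
FOLLOW(S) starts with {$}.
FIRST(R) = {*, b}
FIRST(S) = {*, b}
FOLLOW(R) = {$}
FOLLOW(S) = {$}
Therefore, FOLLOW(R) = {$}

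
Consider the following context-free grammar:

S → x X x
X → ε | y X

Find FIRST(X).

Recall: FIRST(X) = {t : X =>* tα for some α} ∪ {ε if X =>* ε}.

We compute FIRST(X) using the standard algorithm.
FIRST(S) = {x}
FIRST(X) = {y, ε}
Therefore, FIRST(X) = {y, ε}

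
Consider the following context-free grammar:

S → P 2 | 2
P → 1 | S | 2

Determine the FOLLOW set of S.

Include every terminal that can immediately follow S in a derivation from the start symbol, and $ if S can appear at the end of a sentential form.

We compute FOLLOW(S) using the standard algorithm.
FOLLOW(S) starts with {$}.
FIRST(P) = {1, 2}
FIRST(S) = {1, 2}
FOLLOW(P) = {2}
FOLLOW(S) = {$, 2}
Therefore, FOLLOW(S) = {$, 2}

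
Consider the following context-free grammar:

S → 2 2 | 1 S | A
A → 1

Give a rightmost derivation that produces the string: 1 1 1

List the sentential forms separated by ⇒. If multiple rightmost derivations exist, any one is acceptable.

S ⇒ 1 S ⇒ 1 1 S ⇒ 1 1 A ⇒ 1 1 1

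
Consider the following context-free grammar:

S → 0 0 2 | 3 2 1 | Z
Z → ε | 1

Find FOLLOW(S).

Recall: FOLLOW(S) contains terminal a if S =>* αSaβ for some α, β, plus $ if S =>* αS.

We compute FOLLOW(S) using the standard algorithm.
FOLLOW(S) starts with {$}.
FIRST(S) = {0, 1, 3, ε}
FIRST(Z) = {1, ε}
FOLLOW(S) = {$}
FOLLOW(Z) = {$}
Therefore, FOLLOW(S) = {$}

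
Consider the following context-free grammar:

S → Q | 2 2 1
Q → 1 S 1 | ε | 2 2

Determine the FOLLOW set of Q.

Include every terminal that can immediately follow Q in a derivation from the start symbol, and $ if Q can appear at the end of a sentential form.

We compute FOLLOW(Q) using the standard algorithm.
FOLLOW(S) starts with {$}.
FIRST(Q) = {1, 2, ε}
FIRST(S) = {1, 2, ε}
FOLLOW(Q) = {$, 1}
FOLLOW(S) = {$, 1}
Therefore, FOLLOW(Q) = {$, 1}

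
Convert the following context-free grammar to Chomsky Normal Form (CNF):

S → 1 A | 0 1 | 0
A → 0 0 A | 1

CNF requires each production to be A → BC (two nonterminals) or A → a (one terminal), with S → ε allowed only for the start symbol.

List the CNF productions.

T1 → 1; T0 → 0; S → 0; A → 1; S → T1 A; S → T0 T1; A → T0 X0; X0 → T0 A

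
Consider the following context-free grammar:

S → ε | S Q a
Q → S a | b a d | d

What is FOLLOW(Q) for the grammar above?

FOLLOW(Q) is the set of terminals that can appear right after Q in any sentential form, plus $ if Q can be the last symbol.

We compute FOLLOW(Q) using the standard algorithm.
FOLLOW(S) starts with {$}.
FIRST(Q) = {a, b, d}
FIRST(S) = {a, b, d, ε}
FOLLOW(Q) = {a}
FOLLOW(S) = {$, a, b, d}
Therefore, FOLLOW(Q) = {a}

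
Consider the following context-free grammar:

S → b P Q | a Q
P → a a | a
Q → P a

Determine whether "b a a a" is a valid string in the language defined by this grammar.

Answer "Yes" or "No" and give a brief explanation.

Yes - a valid derivation exists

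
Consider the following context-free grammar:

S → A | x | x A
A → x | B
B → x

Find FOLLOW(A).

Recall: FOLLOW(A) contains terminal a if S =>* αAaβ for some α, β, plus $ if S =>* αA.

We compute FOLLOW(A) using the standard algorithm.
FOLLOW(S) starts with {$}.
FIRST(A) = {x}
FIRST(B) = {x}
FIRST(S) = {x}
FOLLOW(A) = {$}
FOLLOW(B) = {$}
FOLLOW(S) = {$}
Therefore, FOLLOW(A) = {$}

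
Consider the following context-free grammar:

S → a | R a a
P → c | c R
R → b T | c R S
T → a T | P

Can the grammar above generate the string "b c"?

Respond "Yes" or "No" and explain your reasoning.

No - no valid derivation exists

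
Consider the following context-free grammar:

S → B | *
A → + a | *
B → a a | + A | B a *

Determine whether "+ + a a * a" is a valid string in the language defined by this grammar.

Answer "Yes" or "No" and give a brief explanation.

No - no valid derivation exists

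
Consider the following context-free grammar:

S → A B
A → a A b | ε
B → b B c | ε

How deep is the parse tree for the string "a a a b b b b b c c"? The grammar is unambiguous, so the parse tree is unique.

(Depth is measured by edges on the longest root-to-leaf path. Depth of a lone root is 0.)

5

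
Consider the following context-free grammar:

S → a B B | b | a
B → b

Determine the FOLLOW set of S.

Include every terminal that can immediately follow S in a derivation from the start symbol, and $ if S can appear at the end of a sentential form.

We compute FOLLOW(S) using the standard algorithm.
FOLLOW(S) starts with {$}.
FIRST(B) = {b}
FIRST(S) = {a, b}
FOLLOW(B) = {$, b}
FOLLOW(S) = {$}
Therefore, FOLLOW(S) = {$}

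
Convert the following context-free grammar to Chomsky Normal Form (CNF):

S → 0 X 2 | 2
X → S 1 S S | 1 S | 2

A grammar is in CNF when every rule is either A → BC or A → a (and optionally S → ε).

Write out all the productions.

T0 → 0; T2 → 2; S → 2; T1 → 1; X → 2; S → T0 X0; X0 → X T2; X → S X1; X1 → T1 X2; X2 → S S; X → T1 S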